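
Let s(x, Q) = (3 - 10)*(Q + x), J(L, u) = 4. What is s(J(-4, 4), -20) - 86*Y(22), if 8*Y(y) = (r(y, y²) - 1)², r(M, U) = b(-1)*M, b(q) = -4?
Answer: -340155/4 ≈ -85039.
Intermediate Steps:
r(M, U) = -4*M
s(x, Q) = -7*Q - 7*x (s(x, Q) = -7*(Q + x) = -7*Q - 7*x)
Y(y) = (-1 - 4*y)²/8 (Y(y) = (-4*y - 1)²/8 = (-1 - 4*y)²/8)
s(J(-4, 4), -20) - 86*Y(22) = (-7*(-20) - 7*4) - 43*(1 + 4*22)²/4 = (140 - 28) - 43*(1 + 88)²/4 = 112 - 43*89²/4 = 112 - 43*7921/4 = 112 - 86*7921/8 = 112 - 340603/4 = -340155/4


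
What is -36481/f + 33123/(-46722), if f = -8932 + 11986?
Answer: -150468577/11890749 ≈ -12.654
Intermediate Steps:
f = 3054
-36481/f + 33123/(-46722) = -36481/3054 + 33123/(-46722) = -36481*1/3054 + 33123*(-1/46722) = -36481/3054 - 11041/15574 = -150468577/11890749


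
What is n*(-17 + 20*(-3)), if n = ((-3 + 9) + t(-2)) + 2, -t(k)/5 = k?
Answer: -1386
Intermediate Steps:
t(k) = -5*k
n = 18 (n = ((-3 + 9) - 5*(-2)) + 2 = (6 + 10) + 2 = 16 + 2 = 18)
n*(-17 + 20*(-3)) = 18*(-17 + 20*(-3)) = 18*(-17 - 60) = 18*(-77) = -1386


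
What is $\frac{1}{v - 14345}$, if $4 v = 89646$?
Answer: $\frac{2}{16133} \approx 0.00012397$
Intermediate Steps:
$v = \frac{44823}{2}$ ($v = \frac{1}{4} \cdot 89646 = \frac{44823}{2} \approx 22412.0$)
$\frac{1}{v - 14345} = \frac{1}{\frac{44823}{2} - 14345} = \frac{1}{\frac{16133}{2}} = \frac{2}{16133}$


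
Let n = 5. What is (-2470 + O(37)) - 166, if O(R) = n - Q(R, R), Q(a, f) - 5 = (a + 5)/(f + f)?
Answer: -97553/37 ≈ -2636.6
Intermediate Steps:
Q(a, f) = 5 + (5 + a)/(2*f) (Q(a, f) = 5 + (a + 5)/(f + f) = 5 + (5 + a)/((2*f)) = 5 + (5 + a)*(1/(2*f)) = 5 + (5 + a)/(2*f))
O(R) = 5 - (5 + 11*R)/(2*R) (O(R) = 5 - (5 + R + 10*R)/(2*R) = 5 - (5 + 11*R)/(2*R))
(-2470 + O(37)) - 166 = (-2470 + (1/2)*(-5 - 1*37)/37) - 166 = (-2470 + (1/2)*(1/37)*(-5 - 37)) - 166 = (-2470 + (1/2)*(1/37)*(-42)) - 166 = (-2470 - 21/37) - 166 = -91411/37 - 166 = -97553/37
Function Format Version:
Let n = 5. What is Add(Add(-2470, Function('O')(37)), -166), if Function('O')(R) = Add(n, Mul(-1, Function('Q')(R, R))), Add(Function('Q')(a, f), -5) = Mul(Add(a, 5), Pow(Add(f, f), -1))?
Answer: Rational(-97553, 37) ≈ -2636.6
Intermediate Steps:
Function('Q')(a, f) = Add(5, Mul(Rational(1, 2), Pow(f, -1), Add(5, a))) (Function('Q')(a, f) = Add(5, Mul(Add(a, 5), Pow(Add(f, f), -1))) = Add(5, Mul(Add(5, a), Pow(Mul(2, f), -1))) = Add(5, Mul(Add(5, a), Mul(Rational(1, 2), Pow(f, -1)))) = Add(5, Mul(Rational(1, 2), Pow(f, -1), Add(5, a))))
Function('O')(R) = Add(5, Mul(Rational(-1, 2), Pow(R, -1), Add(5, Mul(11, R)))) (Function('O')(R) = Add(5, Mul(-1, Mul(Rational(1, 2), Pow(R, -1), Add(5, R, Mul(10, R))))) = Add(5, Mul(-1, Mul(Rational(1, 2), Pow(R, -1), Add(5, Mul(11, R))))) = Add(5, Mul(Rational(-1, 2), Pow(R, -1), Add(5, Mul(11, R)))))
Add(Add(-2470, Function('O')(37)), -166) = Add(Add(-2470, Mul(Rational(1, 2), Pow(37, -1), Add(-5, Mul(-1, 37)))), -166) = Add(Add(-2470, Mul(Rational(1, 2), Rational(1, 37), Add(-5, -37))), -166) = Add(Add(-2470, Mul(Rational(1, 2), Rational(1, 37), -42)), -166) = Add(Add(-2470, Rational(-21, 37)), -166) = Add(Rational(-91411, 37), -166) = Rational(-97553, 37)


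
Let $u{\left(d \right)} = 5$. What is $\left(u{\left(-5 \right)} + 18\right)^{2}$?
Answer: $529$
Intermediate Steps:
$\left(u{\left(-5 \right)} + 18\right)^{2} = \left(5 + 18\right)^{2} = 23^{2} = 529$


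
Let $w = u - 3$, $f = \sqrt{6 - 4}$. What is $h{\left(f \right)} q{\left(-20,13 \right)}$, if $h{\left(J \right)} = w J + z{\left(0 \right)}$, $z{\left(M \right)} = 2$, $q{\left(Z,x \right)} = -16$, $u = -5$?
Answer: $-32 + 128 \sqrt{2} \approx 149.02$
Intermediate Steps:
$f = \sqrt{2} \approx 1.4142$
$w = -8$ ($w = -5 - 3 = -8$)
$h{\left(J \right)} = 2 - 8 J$ ($h{\left(J \right)} = - 8 J + 2 = 2 - 8 J$)
$h{\left(f \right)} q{\left(-20,13 \right)} = \left(2 - 8 \sqrt{2}\right) \left(-16\right) = -32 + 128 \sqrt{2}$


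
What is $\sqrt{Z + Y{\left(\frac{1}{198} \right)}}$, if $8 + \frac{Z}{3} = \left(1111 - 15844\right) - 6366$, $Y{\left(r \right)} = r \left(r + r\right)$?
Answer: $\frac{i \sqrt{2482436482}}{198} \approx 251.64 i$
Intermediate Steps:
$Y{\left(r \right)} = 2 r^{2}$ ($Y{\left(r \right)} = r 2 r = 2 r^{2}$)
$Z = -63321$ ($Z = -24 + 3 \left(\left(1111 - 15844\right) - 6366\right) = -24 + 3 \left(-14733 - 6366\right) = -24 + 3 \left(-21099\right) = -24 - 63297 = -63321$)
$\sqrt{Z + Y{\left(\frac{1}{198} \right)}} = \sqrt{-63321 + 2 \left(\frac{1}{198}\right)^{2}} = \sqrt{-63321 + \frac{2}{39204}} = \sqrt{-63321 + 2 \cdot \frac{1}{39204}} = \sqrt{-63321 + \frac{1}{19602}} = \sqrt{- \frac{1241218241}{19602}} = \frac{i \sqrt{2482436482}}{198}$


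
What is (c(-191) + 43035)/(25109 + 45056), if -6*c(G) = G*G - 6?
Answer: 44347/84198 ≈ 0.52670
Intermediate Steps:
c(G) = 1 - G²/6 (c(G) = -(G*G - 6)/6 = -(G² - 6)/6 = -(-6 + G²)/6 = 1 - G²/6)
(c(-191) + 43035)/(25109 + 45056) = ((1 - ⅙*(-191)²) + 43035)/(25109 + 45056) = ((1 - ⅙*36481) + 43035)/70165 = ((1 - 36481/6) + 43035)*(1/70165) = (-36475/6 + 43035)*(1/70165) = (221735/6)*(1/70165) = 44347/84198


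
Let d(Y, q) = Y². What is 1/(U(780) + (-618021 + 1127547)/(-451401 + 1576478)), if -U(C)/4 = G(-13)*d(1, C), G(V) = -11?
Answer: 1125077/50012914 ≈ 0.022496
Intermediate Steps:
U(C) = 44 (U(C) = -(-44)*1² = -(-44) = -4*(-11) = 44)
1/(U(780) + (-618021 + 1127547)/(-451401 + 1576478)) = 1/(44 + (-618021 + 1127547)/(-451401 + 1576478)) = 1/(44 + 509526/1125077) = 1/(50012914/1125077) = 1125077/50012914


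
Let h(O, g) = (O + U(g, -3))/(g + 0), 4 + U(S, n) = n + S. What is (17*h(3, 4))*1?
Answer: 0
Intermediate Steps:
U(S, n) = -4 + S + n (U(S, n) = -4 + (n + S) = -4 + (S + n) = -4 + S + n)
h(O, g) = (-7 + O + g)/g (h(O, g) = (O + (-4 + g - 3))/(g + 0) = (O + (-7 + g))/g = (-7 + O + g)/g)
(17*h(3, 4))*1 = (17*((-7 + 3 + 4)/4))*1 = (17*((¼)*0))*1 = (17*0)*1 = 0*1 = 0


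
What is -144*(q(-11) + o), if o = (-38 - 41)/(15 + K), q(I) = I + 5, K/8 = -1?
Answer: 17424/7 ≈ 2489.1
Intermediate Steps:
K = -8 (K = 8*(-1) = -8)
q(I) = 5 + I
o = -79/7 (o = (-38 - 41)/(15 - 8) = -79/7 ≈ -11.286)
-144*(q(-11) + o) = -144*((5 - 11) - 79/7) = -144*(-6 - 79/7) = -144*(-121/7) = 17424/7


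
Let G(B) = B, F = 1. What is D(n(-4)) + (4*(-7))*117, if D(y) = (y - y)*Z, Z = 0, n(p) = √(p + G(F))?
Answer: -3276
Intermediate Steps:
n(p) = √(1 + p) (n(p) = √(p + 1) = √(1 + p))
D(y) = 0 (D(y) = (y - y)*0 = 0*0 = 0)
D(n(-4)) + (4*(-7))*117 = 0 + (4*(-7))*117 = 0 - 28*117 = 0 - 3276 = -3276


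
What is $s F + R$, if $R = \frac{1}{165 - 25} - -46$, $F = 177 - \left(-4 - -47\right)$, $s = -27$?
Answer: $- \frac{500079}{140} \approx -3572.0$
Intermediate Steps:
$F = 134$ ($F = 177 - \left(-4 + 47\right) = 177 - 43 = 134$)
$R = \frac{6441}{140}$ ($R = \frac{1}{140} + 46 = \frac{6441}{140} \approx 46.007$)
$s F + R = \left(-27\right) 134 + \frac{6441}{140} = -3618 + \frac{6441}{140} = - \frac{500079}{140}$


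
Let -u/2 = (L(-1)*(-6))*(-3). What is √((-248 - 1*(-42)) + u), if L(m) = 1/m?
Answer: I*√170 ≈ 13.038*I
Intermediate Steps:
L(m) = 1/m
u = 36 (u = -2*-6/(-1)*(-3) = -2*(-1*(-6))*(-3) = -12*(-3) = -2*(-18) = 36)
√((-248 - 1*(-42)) + u) = √((-248 - 1*(-42)) + 36) = √((-248 + 42) + 36) = √(-206 + 36) = √(-170) = I*√170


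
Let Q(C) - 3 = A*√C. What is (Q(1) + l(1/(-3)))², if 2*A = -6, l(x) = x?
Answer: ⅑ ≈ 0.11111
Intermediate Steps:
A = -3 (A = (½)*(-6) = -3)
Q(C) = 3 - 3*√C
(Q(1) + l(1/(-3)))² = ((3 - 3*√1) + 1/(-3))² = ((3 - 3*1) - ⅓)² = ((3 - 3) - ⅓)² = (0 - ⅓)² = (-⅓)² = ⅑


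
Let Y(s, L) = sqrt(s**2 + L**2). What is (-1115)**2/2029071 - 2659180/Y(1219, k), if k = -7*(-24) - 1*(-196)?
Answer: 1243225/2029071 - 2659180*sqrt(1618457)/1618457 ≈ -2089.6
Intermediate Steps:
k = 364 (k = 168 + 196 = 364)
Y(s, L) = sqrt(L**2 + s**2)
(-1115)**2/2029071 - 2659180/Y(1219, k) = (-1115)**2/2029071 - 2659180/sqrt(364**2 + 1219**2) = 1243225*(1/2029071) - 2659180/sqrt(132496 + 1485961) = 1243225/2029071 - 2659180*sqrt(1618457)/1618457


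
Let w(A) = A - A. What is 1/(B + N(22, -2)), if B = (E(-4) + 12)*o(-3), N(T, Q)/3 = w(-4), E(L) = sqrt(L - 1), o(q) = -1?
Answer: I/(sqrt(5) - 12*I) ≈ -0.080537 + 0.015007*I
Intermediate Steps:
E(L) = sqrt(-1 + L)
w(A) = 0
N(T, Q) = 0 (N(T, Q) = 3*0 = 0)
B = -12 - I*sqrt(5) (B = (sqrt(-1 - 4) + 12)*(-1) = (sqrt(-5) + 12)*(-1) = (I*sqrt(5) + 12)*(-1) = (12 + I*sqrt(5))*(-1) = -12 - I*sqrt(5) ≈ -12.0 - 2.2361*I)
1/(B + N(22, -2)) = 1/((-12 - I*sqrt(5)) + 0) = 1/(-12 - I*sqrt(5))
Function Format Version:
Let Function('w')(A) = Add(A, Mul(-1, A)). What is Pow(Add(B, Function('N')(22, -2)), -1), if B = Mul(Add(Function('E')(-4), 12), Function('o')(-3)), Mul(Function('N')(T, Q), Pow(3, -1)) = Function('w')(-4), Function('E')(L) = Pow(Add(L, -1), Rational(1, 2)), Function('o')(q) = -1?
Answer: Mul(I, Pow(Add(Pow(5, Rational(1, 2)), Mul(-12, I)), -1)) ≈ Add(-0.080537, Mul(0.015007, I))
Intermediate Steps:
Function('E')(L) = Pow(Add(-1, L), Rational(1, 2))
Function('w')(A) = 0
Function('N')(T, Q) = 0 (Function('N')(T, Q) = Mul(3, 0) = 0)
B = Add(-12, Mul(-1, I, Pow(5, Rational(1, 2)))) (B = Mul(Add(Pow(Add(-1, -4), Rational(1, 2)), 12), -1) = Mul(Add(Pow(-5, Rational(1, 2)), 12), -1) = Mul(Add(Mul(I, Pow(5, Rational(1, 2))), 12), -1) = Mul(Add(12, Mul(I, Pow(5, Rational(1, 2)))), -1) = Add(-12, Mul(-1, I, Pow(5, Rational(1, 2)))) ≈ Add(-12.000, Mul(-2.2361, I)))
Pow(Add(B, Function('N')(22, -2)), -1) = Pow(Add(Add(-12, Mul(-1, I, Pow(5, Rational(1, 2)))), 0), -1) = Pow(Add(-12, Mul(-1, I, Pow(5, Rational(1, 2)))), -1)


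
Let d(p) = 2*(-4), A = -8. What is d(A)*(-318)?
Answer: 2544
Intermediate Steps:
d(p) = -8
d(A)*(-318) = -8*(-318) = 2544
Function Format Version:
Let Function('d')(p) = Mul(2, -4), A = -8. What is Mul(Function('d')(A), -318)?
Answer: 2544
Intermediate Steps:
Function('d')(p) = -8
Mul(Function('d')(A), -318) = Mul(-8, -318) = 2544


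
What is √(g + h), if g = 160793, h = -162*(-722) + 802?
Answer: 9*√3439 ≈ 527.79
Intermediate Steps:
h = 117766 (h = 116964 + 802 = 117766)
√(g + h) = √(160793 + 117766) = √278559 = 9*√3439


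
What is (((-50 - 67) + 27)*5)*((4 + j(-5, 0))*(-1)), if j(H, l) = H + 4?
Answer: 1350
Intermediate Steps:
j(H, l) = 4 + H
(((-50 - 67) + 27)*5)*((4 + j(-5, 0))*(-1)) = (((-50 - 67) + 27)*5)*((4 + (4 - 5))*(-1)) = ((-117 + 27)*5)*((4 - 1)*(-1)) = (-90*5)*(3*(-1)) = -450*(-3) = 1350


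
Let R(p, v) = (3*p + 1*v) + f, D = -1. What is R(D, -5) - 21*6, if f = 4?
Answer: -130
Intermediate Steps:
R(p, v) = 4 + v + 3*p (R(p, v) = (3*p + 1*v) + 4 = (3*p + v) + 4 = (v + 3*p) + 4 = 4 + v + 3*p)
R(D, -5) - 21*6 = (4 - 5 + 3*(-1)) - 21*6 = (4 - 5 - 3) - 126 = -4 - 126 = -130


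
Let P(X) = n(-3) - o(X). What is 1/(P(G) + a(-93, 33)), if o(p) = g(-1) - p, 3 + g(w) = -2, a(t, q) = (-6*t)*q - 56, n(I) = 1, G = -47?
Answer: 1/18317 ≈ 5.4594e-5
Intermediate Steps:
a(t, q) = -56 - 6*q*t (a(t, q) = -6*q*t - 56 = -56 - 6*q*t)
g(w) = -5 (g(w) = -3 - 2 = -5)
o(p) = -5 - p
P(X) = 6 + X (P(X) = 1 - (-5 - X) = 1 + (5 + X) = 6 + X)
1/(P(G) + a(-93, 33)) = 1/((6 - 47) + (-56 - 6*33*(-93))) = 1/(-41 + (-56 + 18414)) = 1/(-41 + 18358) = 1/18317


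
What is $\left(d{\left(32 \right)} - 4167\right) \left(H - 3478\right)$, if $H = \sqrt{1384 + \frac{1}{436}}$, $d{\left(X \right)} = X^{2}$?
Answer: $10931354 - \frac{15715 \sqrt{2630933}}{218} \approx 1.0814 \cdot 10^{7}$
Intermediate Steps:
$H = \frac{5 \sqrt{2630933}}{218}$ ($H = \sqrt{1384 + \frac{1}{436}} = \sqrt{\frac{603425}{436}} = \frac{5 \sqrt{2630933}}{218} \approx 37.202$)
$\left(d{\left(32 \right)} - 4167\right) \left(H - 3478\right) = \left(32^{2} - 4167\right) \left(\frac{5 \sqrt{2630933}}{218} - 3478\right) = \left(1024 - 4167\right) \left(-3478 + \frac{5 \sqrt{2630933}}{218}\right) = - 3143 \left(-3478 + \frac{5 \sqrt{2630933}}{218}\right) = 10931354 - \frac{15715 \sqrt{2630933}}{218}$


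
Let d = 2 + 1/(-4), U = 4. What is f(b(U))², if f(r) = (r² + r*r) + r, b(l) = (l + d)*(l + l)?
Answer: 18301284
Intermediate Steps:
d = 7/4 (d = 2 - ¼ = 7/4 ≈ 1.7500)
b(l) = 2*l*(7/4 + l) (b(l) = (l + 7/4)*(l + l) = (7/4 + l)*(2*l) = 2*l*(7/4 + l))
f(r) = r + 2*r² (f(r) = (r² + r²) + r = 2*r² + r = r + 2*r²)
f(b(U))² = (((½)*4*(7 + 4*4))*(1 + 2*((½)*4*(7 + 4*4))))² = (((½)*4*(7 + 16))*(1 + 2*((½)*4*(7 + 16))))² = (((½)*4*23)*(1 + 2*((½)*4*23)))² = (46*(1 + 2*46))² = (46*(1 + 92))² = (46*93)² = 4278² = 18301284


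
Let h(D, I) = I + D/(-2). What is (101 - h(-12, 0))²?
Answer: 9025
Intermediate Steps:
h(D, I) = I - D/2 (h(D, I) = I + D*(-½) = I - D/2)
(101 - h(-12, 0))² = (101 - (0 - ½*(-12)))² = (101 - (0 + 6))² = (101 - 1*6)² = (101 - 6)² = 95² = 9025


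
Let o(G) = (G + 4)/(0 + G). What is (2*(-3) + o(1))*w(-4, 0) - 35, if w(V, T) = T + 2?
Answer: -37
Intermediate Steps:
w(V, T) = 2 + T
o(G) = (4 + G)/G
(2*(-3) + o(1))*w(-4, 0) - 35 = (2*(-3) + (4 + 1)/1)*(2 + 0) - 35 = (-6 + 1*5)*2 - 35 = (-6 + 5)*2 - 35 = -1*2 - 35 = -2 - 35 = -37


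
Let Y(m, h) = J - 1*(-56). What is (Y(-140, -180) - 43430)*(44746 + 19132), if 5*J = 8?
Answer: -13852710836/5 ≈ -2.7705e+9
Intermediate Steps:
J = 8/5 (J = (⅕)*8 = 8/5 ≈ 1.6000)
Y(m, h) = 288/5 (Y(m, h) = 8/5 - 1*(-56) = 8/5 + 56 = 288/5)
(Y(-140, -180) - 43430)*(44746 + 19132) = (288/5 - 43430)*(44746 + 19132) = -216862/5*63878 = -13852710836/5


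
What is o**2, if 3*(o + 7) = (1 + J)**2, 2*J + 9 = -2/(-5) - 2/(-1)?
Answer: 2468041/90000 ≈ 27.423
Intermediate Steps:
J = -33/10 (J = -9/2 + (-2/(-5) - 2/(-1))/2 = -9/2 + (-2*(-1/5) - 2*(-1))/2 = -9/2 + (2/5 + 2)/2 = -9/2 + (1/2)*(12/5) = -9/2 + 6/5 = -33/10 ≈ -3.3000)
o = -1571/300 (o = -7 + (1 - 33/10)**2/3 = -7 + (-23/10)**2/3 = -7 + (1/3)*(529/100) = -7 + 529/300 = -1571/300 ≈ -5.2367)
o**2 = (-1571/300)**2 = 2468041/90000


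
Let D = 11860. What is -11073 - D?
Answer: -22933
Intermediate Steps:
-11073 - D = -11073 - 1*11860 = -11073 - 11860 = -22933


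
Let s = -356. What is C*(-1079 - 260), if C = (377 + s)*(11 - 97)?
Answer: 2418234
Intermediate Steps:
C = -1806 (C = (377 - 356)*(11 - 97) = 21*(-86) = -1806)
C*(-1079 - 260) = -1806*(-1079 - 260) = -1806*(-1339) = 2418234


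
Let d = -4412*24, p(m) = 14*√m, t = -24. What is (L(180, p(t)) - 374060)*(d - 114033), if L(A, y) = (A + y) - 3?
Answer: 82224723243 - 6157788*I*√6 ≈ 8.2225e+10 - 1.5083e+7*I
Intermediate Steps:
L(A, y) = -3 + A + y
d = -105888
(L(180, p(t)) - 374060)*(d - 114033) = ((-3 + 180 + 14*√(-24)) - 374060)*(-105888 - 114033) = ((-3 + 180 + 14*(2*I*√6)) - 374060)*(-219921) = ((-3 + 180 + 28*I*√6) - 374060)*(-219921) = ((177 + 28*I*√6) - 374060)*(-219921) = (-373883 + 28*I*√6)*(-219921) = 82224723243 - 6157788*I*√6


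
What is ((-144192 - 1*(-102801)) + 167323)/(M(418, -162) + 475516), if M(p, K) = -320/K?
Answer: 2550123/9629239 ≈ 0.26483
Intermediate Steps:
((-144192 - 1*(-102801)) + 167323)/(M(418, -162) + 475516) = ((-144192 - 1*(-102801)) + 167323)/(-320/(-162) + 475516) = ((-144192 + 102801) + 167323)/(-320*(-1/162) + 475516) = (-41391 + 167323)/(160/81 + 475516) = 125932/(38516956/81) = 125932*(81/38516956) = 2550123/9629239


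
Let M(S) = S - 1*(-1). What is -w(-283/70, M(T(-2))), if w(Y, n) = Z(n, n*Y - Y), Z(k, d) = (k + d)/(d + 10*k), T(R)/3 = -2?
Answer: 674/901 ≈ 0.74806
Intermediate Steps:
T(R) = -6 (T(R) = 3*(-2) = -6)
M(S) = 1 + S (M(S) = S + 1 = 1 + S)
Z(k, d) = (d + k)/(d + 10*k)
w(Y, n) = (n - Y + Y*n)/(-Y + 10*n + Y*n) (w(Y, n) = ((n*Y - Y) + n)/((n*Y - Y) + 10*n) = ((Y*n - Y) + n)/((Y*n - Y) + 10*n) = ((-Y + Y*n) + n)/((-Y + Y*n) + 10*n) = (n - Y + Y*n)/(-Y + 10*n + Y*n))
-w(-283/70, M(T(-2))) = -((1 - 6) + (-283/70)*(-1 + (1 - 6)))/(10*(1 - 6) + (-283/70)*(-1 + (1 - 6))) = -(-5 + (-283*1/70)*(-1 - 5))/(10*(-5) + (-283*1/70)*(-1 - 5)) = -(-5 - 283/70*(-6))/(-50 - 283/70*(-6)) = -(-5 + 849/35)/(-50 + 849/35) = -674/((-901/35)*35) = -(-35)*674/(901*35) = -1*(-674/901) = 674/901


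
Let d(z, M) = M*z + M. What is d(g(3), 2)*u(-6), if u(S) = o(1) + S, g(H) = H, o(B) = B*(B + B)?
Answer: -32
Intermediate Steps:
o(B) = 2*B² (o(B) = B*(2*B) = 2*B²)
u(S) = 2 + S (u(S) = 2*1² + S = 2*1 + S = 2 + S)
d(z, M) = M + M*z
d(g(3), 2)*u(-6) = (2*(1 + 3))*(2 - 6) = (2*4)*(-4) = 8*(-4) = -32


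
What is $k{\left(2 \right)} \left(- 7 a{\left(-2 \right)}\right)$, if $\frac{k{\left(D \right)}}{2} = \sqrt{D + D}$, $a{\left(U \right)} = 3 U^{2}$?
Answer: $-336$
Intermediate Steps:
$k{\left(D \right)} = 2 \sqrt{2} \sqrt{D}$ ($k{\left(D \right)} = 2 \sqrt{D + D} = 2 \sqrt{2 D} = 2 \sqrt{2} \sqrt{D}$)
$k{\left(2 \right)} \left(- 7 a{\left(-2 \right)}\right) = 2 \sqrt{2} \sqrt{2} \left(- 7 \cdot 3 \left(-2\right)^{2}\right) = 4 \left(- 7 \cdot 3 \cdot 4\right) = 4 \left(\left(-7\right) 12\right) = 4 \left(-84\right) = -336$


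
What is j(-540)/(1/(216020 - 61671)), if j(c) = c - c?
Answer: 0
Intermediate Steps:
j(c) = 0
j(-540)/(1/(216020 - 61671)) = 0/(1/(216020 - 61671)) = 0/(1/154349) = 0*154349 = 0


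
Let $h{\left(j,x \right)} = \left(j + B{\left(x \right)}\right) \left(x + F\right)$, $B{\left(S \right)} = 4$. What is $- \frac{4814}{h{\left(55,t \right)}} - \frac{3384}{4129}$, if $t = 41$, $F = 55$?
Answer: $- \frac{19521991}{11693328} \approx -1.6695$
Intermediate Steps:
$h{\left(j,x \right)} = \left(4 + j\right) \left(55 + x\right)$ ($h{\left(j,x \right)} = \left(j + 4\right) \left(x + 55\right) = \left(4 + j\right) \left(55 + x\right)$)
$- \frac{4814}{h{\left(55,t \right)}} - \frac{3384}{4129} = - \frac{4814}{220 + 4 \cdot 41 + 55 \cdot 55 + 55 \cdot 41} - \frac{3384}{4129} = - \frac{4814}{220 + 164 + 3025 + 2255} - \frac{3384}{4129} = - \frac{4814}{5664} - \frac{3384}{4129} = \left(-4814\right) \frac{1}{5664} - \frac{3384}{4129} = - \frac{2407}{2832} - \frac{3384}{4129} = - \frac{19521991}{11693328}$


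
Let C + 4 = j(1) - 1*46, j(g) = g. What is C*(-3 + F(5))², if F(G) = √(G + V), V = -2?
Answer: -588 + 294*√3 ≈ -78.777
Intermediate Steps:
F(G) = √(-2 + G) (F(G) = √(G - 2) = √(-2 + G))
C = -49 (C = -4 + (1 - 1*46) = -4 + (1 - 46) = -4 - 45 = -49)
C*(-3 + F(5))² = -49*(-3 + √(-2 + 5))² = -49*(-3 + √3)²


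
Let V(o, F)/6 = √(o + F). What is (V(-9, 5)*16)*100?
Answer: 19200*I ≈ 19200.0*I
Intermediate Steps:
V(o, F) = 6*√(F + o) (V(o, F) = 6*√(o + F) = 6*√(F + o))
(V(-9, 5)*16)*100 = ((6*√(5 - 9))*16)*100 = ((6*√(-4))*16)*100 = ((6*(2*I))*16)*100 = ((12*I)*16)*100 = (192*I)*100 = 19200*I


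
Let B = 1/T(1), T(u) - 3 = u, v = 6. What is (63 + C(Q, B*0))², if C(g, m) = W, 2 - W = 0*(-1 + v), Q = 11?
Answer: 4225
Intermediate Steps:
T(u) = 3 + u
B = ¼ (B = 1/(3 + 1) = 1/4 = ¼ ≈ 0.25000)
W = 2 (W = 2 - 0*(-1 + 6) = 2 - 0*5 = 2 - 1*0 = 2 + 0 = 2)
C(g, m) = 2
(63 + C(Q, B*0))² = (63 + 2)² = 65² = 4225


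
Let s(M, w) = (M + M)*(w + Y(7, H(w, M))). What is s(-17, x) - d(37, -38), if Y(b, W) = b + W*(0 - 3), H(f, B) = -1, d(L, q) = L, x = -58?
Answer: 1595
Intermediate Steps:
Y(b, W) = b - 3*W (Y(b, W) = b + W*(-3) = b - 3*W)
s(M, w) = 2*M*(10 + w) (s(M, w) = (M + M)*(w + (7 - 3*(-1))) = (2*M)*(w + (7 + 3)) = (2*M)*(w + 10) = (2*M)*(10 + w) = 2*M*(10 + w))
s(-17, x) - d(37, -38) = 2*(-17)*(10 - 58) - 1*37 = 2*(-17)*(-48) - 37 = 1632 - 37 = 1595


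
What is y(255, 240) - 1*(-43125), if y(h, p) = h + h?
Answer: 43635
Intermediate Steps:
y(h, p) = 2*h
y(255, 240) - 1*(-43125) = 2*255 - 1*(-43125) = 510 + 43125 = 43635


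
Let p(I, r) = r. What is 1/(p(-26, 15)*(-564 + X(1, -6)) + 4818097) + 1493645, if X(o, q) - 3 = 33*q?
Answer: 7179521345241/4806712 ≈ 1.4936e+6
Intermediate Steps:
X(o, q) = 3 + 33*q
1/(p(-26, 15)*(-564 + X(1, -6)) + 4818097) + 1493645 = 1/(15*(-564 + (3 + 33*(-6))) + 4818097) + 1493645 = 1/(15*(-564 + (3 - 198)) + 4818097) + 1493645 = 1/(15*(-564 - 195) + 4818097) + 1493645 = 1/(15*(-759) + 4818097) + 1493645 = 1/(-11385 + 4818097) + 1493645 = 1/4806712 + 1493645 = 7179521345241/4806712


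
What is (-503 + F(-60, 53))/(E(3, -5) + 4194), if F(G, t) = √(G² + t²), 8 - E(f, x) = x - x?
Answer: -503/4202 + √6409/4202 ≈ -0.10065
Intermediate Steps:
E(f, x) = 8 (E(f, x) = 8 - (x - x) = 8 - 1*0 = 8 + 0 = 8)
(-503 + F(-60, 53))/(E(3, -5) + 4194) = (-503 + √((-60)² + 53²))/(8 + 4194) = (-503 + √(3600 + 2809))/4202 = (-503 + √6409)*(1/4202) = -503/4202 + √6409/4202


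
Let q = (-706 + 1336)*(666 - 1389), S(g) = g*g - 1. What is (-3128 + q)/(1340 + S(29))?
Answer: -229309/1090 ≈ -210.38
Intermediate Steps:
S(g) = -1 + g**2 (S(g) = g**2 - 1 = -1 + g**2)
q = -455490 (q = 630*(-723) = -455490)
(-3128 + q)/(1340 + S(29)) = (-3128 - 455490)/(1340 + (-1 + 29**2)) = -458618/(1340 + (-1 + 841)) = -458618/(1340 + 840) = -458618/2180 = -458618*1/2180 = -229309/1090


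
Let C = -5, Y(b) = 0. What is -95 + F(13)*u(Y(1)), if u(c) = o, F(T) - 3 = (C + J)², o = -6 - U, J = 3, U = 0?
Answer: -137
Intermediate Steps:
o = -6 (o = -6 - 1*0 = -6 + 0 = -6)
F(T) = 7 (F(T) = 3 + (-5 + 3)² = 3 + (-2)² = 3 + 4 = 7)
u(c) = -6
-95 + F(13)*u(Y(1)) = -95 + 7*(-6) = -95 - 42 = -137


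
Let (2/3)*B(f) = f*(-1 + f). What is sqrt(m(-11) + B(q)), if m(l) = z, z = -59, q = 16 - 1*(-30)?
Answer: sqrt(3046) ≈ 55.191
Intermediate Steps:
q = 46 (q = 16 + 30 = 46)
m(l) = -59
B(f) = 3*f*(-1 + f)/2 (B(f) = 3*(f*(-1 + f))/2 = 3*f*(-1 + f)/2)
sqrt(m(-11) + B(q)) = sqrt(-59 + (3/2)*46*(-1 + 46)) = sqrt(-59 + (3/2)*46*45) = sqrt(-59 + 3105) = sqrt(3046)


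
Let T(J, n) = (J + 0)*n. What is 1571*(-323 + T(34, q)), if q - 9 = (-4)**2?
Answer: 827917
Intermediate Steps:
q = 25 (q = 9 + (-4)**2 = 9 + 16 = 25)
T(J, n) = J*n
1571*(-323 + T(34, q)) = 1571*(-323 + 34*25) = 1571*(-323 + 850) = 1571*527 = 827917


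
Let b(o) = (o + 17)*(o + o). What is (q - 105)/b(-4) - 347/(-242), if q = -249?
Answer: 30439/6292 ≈ 4.8377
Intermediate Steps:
b(o) = 2*o*(17 + o) (b(o) = (17 + o)*(2*o) = 2*o*(17 + o))
(q - 105)/b(-4) - 347/(-242) = (-249 - 105)/((2*(-4)*(17 - 4))) - 347/(-242) = -354/(2*(-4)*13) - 347*(-1/242) = -354/(-104) + 347/242 = -354*(-1/104) + 347/242 = 177/52 + 347/242 = 30439/6292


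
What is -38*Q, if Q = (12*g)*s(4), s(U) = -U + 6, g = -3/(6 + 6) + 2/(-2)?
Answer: 1140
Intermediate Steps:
g = -5/4 (g = -3/12 + 2*(-1/2) = -3*1/12 - 1 = -1/4 - 1 = -5/4 ≈ -1.2500)
s(U) = 6 - U
Q = -30 (Q = (12*(-5/4))*(6 - 1*4) = -15*(6 - 4) = -15*2 = -30)
-38*Q = -38*(-30) = 1140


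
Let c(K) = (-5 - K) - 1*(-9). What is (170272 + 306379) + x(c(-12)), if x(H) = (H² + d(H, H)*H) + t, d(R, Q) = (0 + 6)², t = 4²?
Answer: 477499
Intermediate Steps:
t = 16
d(R, Q) = 36 (d(R, Q) = 6² = 36)
c(K) = 4 - K (c(K) = (-5 - K) + 9 = 4 - K)
x(H) = 16 + H² + 36*H (x(H) = (H² + 36*H) + 16 = 16 + H² + 36*H)
(170272 + 306379) + x(c(-12)) = (170272 + 306379) + (16 + (4 - 1*(-12))² + 36*(4 - 1*(-12))) = 476651 + (16 + (4 + 12)² + 36*(4 + 12)) = 476651 + (16 + 16² + 36*16) = 476651 + (16 + 256 + 576) = 476651 + 848 = 477499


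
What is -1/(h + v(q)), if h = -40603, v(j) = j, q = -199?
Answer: 1/40802 ≈ 2.4509e-5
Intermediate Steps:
-1/(h + v(q)) = -1/(-40603 - 199) = -1/(-40802) = -1*(-1/40802) = 1/40802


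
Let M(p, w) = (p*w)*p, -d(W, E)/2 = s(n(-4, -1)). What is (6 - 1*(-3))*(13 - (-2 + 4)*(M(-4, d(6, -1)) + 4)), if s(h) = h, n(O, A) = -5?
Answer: -2835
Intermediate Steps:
d(W, E) = 10 (d(W, E) = -2*(-5) = 10)
M(p, w) = w*p**2
(6 - 1*(-3))*(13 - (-2 + 4)*(M(-4, d(6, -1)) + 4)) = (6 - 1*(-3))*(13 - (-2 + 4)*(10*(-4)**2 + 4)) = (6 + 3)*(13 - 2*(10*16 + 4)) = 9*(13 - 2*(160 + 4)) = 9*(13 - 2*164) = 9*(13 - 1*328) = 9*(13 - 328) = 9*(-315) = -2835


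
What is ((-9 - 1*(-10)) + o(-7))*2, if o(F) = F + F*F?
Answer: 86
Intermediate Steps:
o(F) = F + F²
((-9 - 1*(-10)) + o(-7))*2 = ((-9 - 1*(-10)) - 7*(1 - 7))*2 = ((-9 + 10) - 7*(-6))*2 = (1 + 42)*2 = 43*2 = 86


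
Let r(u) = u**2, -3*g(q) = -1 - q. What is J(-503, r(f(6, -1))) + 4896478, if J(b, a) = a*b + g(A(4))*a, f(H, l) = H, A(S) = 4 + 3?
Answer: 4878466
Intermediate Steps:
A(S) = 7
g(q) = 1/3 + q/3 (g(q) = -(-1 - q)/3 = 1/3 + q/3)
J(b, a) = 8*a/3 + a*b (J(b, a) = a*b + (1/3 + (1/3)*7)*a = a*b + (1/3 + 7/3)*a = a*b + 8*a/3 = 8*a/3 + a*b)
J(-503, r(f(6, -1))) + 4896478 = (1/3)*6**2*(8 + 3*(-503)) + 4896478 = (1/3)*36*(8 - 1509) + 4896478 = (1/3)*36*(-1501) + 4896478 = -18012 + 4896478 = 4878466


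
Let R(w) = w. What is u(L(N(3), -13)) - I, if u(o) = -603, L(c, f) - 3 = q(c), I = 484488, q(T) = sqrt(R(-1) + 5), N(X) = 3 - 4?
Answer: -485091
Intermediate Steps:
N(X) = -1
q(T) = 2 (q(T) = sqrt(-1 + 5) = sqrt(4) = 2)
L(c, f) = 5 (L(c, f) = 3 + 2 = 5)
u(L(N(3), -13)) - I = -603 - 1*484488 = -603 - 484488 = -485091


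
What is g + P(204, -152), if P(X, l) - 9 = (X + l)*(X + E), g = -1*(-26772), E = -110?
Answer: 31669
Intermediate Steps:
g = 26772
P(X, l) = 9 + (-110 + X)*(X + l) (P(X, l) = 9 + (X + l)*(X - 110) = 9 + (X + l)*(-110 + X) = 9 + (-110 + X)*(X + l))
g + P(204, -152) = 26772 + (9 + 204**2 - 110*204 - 110*(-152) + 204*(-152)) = 26772 + (9 + 41616 - 22440 + 16720 - 31008) = 26772 + 4897 = 31669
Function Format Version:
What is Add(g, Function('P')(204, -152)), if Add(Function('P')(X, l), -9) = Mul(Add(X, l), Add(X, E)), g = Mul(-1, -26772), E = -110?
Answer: 31669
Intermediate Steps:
g = 26772
Function('P')(X, l) = Add(9, Mul(Add(-110, X), Add(X, l))) (Function('P')(X, l) = Add(9, Mul(Add(X, l), Add(X, -110))) = Add(9, Mul(Add(X, l), Add(-110, X))) = Add(9, Mul(Add(-110, X), Add(X, l))))
Add(g, Function('P')(204, -152)) = Add(26772, Add(9, Pow(204, 2), Mul(-110, 204), Mul(-110, -152), Mul(204, -152))) = Add(26772, Add(9, 41616, -22440, 16720, -31008)) = Add(26772, 4897) = 31669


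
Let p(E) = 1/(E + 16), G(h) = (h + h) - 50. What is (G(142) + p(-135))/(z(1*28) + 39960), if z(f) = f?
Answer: 27845/4758572 ≈ 0.0058515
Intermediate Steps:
G(h) = -50 + 2*h (G(h) = 2*h - 50 = -50 + 2*h)
p(E) = 1/(16 + E)
(G(142) + p(-135))/(z(1*28) + 39960) = ((-50 + 2*142) + 1/(16 - 135))/(1*28 + 39960) = ((-50 + 284) + 1/(-119))/(28 + 39960) = (234 - 1/119)/39988 = (27845/119)*(1/39988) = 27845/4758572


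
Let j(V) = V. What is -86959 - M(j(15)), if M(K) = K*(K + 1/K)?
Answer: -87185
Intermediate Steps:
-86959 - M(j(15)) = -86959 - (1 + 15²) = -86959 - (1 + 225) = -86959 - 1*226 = -86959 - 226 = -87185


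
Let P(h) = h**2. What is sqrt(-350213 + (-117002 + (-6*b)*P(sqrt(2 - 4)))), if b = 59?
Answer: I*sqrt(466507) ≈ 683.01*I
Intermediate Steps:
sqrt(-350213 + (-117002 + (-6*b)*P(sqrt(2 - 4)))) = sqrt(-350213 + (-117002 + (-6*59)*(sqrt(2 - 4))**2)) = sqrt(-350213 + (-117002 - 354*(sqrt(-2))**2)) = sqrt(-350213 + (-117002 - 354*(I*sqrt(2))**2)) = sqrt(-350213 + (-117002 - 354*(-2))) = sqrt(-350213 + (-117002 + 708)) = sqrt(-350213 - 116294) = sqrt(-466507) = I*sqrt(466507)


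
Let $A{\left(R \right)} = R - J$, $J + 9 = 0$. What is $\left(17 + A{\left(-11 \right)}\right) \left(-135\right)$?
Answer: $-2025$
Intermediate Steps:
$J = -9$ ($J = -9 + 0 = -9$)
$A{\left(R \right)} = 9 + R$ ($A{\left(R \right)} = R - -9 = R + 9 = 9 + R$)
$\left(17 + A{\left(-11 \right)}\right) \left(-135\right) = \left(17 + \left(9 - 11\right)\right) \left(-135\right) = \left(17 - 2\right) \left(-135\right) = 15 \left(-135\right) = -2025$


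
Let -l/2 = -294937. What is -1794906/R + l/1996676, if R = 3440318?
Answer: -388622898131/1717300095742 ≈ -0.22630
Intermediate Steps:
l = 589874 (l = -2*(-294937) = 589874)
-1794906/R + l/1996676 = -1794906/3440318 + 589874/1996676 = -1794906*1/3440318 + 589874*(1/1996676) = -897453/1720159 + 294937/998338 = -388622898131/1717300095742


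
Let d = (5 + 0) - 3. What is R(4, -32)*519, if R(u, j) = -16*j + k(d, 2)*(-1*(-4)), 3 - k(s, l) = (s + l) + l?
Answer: 259500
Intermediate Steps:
d = 2 (d = 5 - 3 = 2)
k(s, l) = 3 - s - 2*l (k(s, l) = 3 - ((s + l) + l) = 3 - ((l + s) + l) = 3 - (s + 2*l) = 3 + (-s - 2*l) = 3 - s - 2*l)
R(u, j) = -12 - 16*j (R(u, j) = -16*j + (3 - 1*2 - 2*2)*(-1*(-4)) = -16*j + (3 - 2 - 4)*4 = -16*j - 3*4 = -16*j - 12 = -12 - 16*j)
R(4, -32)*519 = (-12 - 16*(-32))*519 = (-12 + 512)*519 = 500*519 = 259500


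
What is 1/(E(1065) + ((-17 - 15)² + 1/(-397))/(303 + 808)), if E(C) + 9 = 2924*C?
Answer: 40097/124864139904 ≈ 3.2112e-7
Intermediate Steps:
E(C) = -9 + 2924*C
1/(E(1065) + ((-17 - 15)² + 1/(-397))/(303 + 808)) = 1/((-9 + 2924*1065) + ((-17 - 15)² + 1/(-397))/(303 + 808)) = 1/((-9 + 3114060) + ((-32)² - 1/397)/1111) = 1/(3114051 + (1024 - 1/397)/1111) = 1/(3114051 + (1/1111)*(406527/397)) = 1/(3114051 + 36957/40097) = 1/(124864139904/40097) = 40097/124864139904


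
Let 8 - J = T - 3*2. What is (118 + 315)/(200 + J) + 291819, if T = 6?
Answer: 60698785/208 ≈ 2.9182e+5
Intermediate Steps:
J = 8 (J = 8 - (6 - 3*2) = 8 - (6 - 6) = 8 - 1*0 = 8 + 0 = 8)
(118 + 315)/(200 + J) + 291819 = (118 + 315)/(200 + 8) + 291819 = 433/208 + 291819 = 60698785/208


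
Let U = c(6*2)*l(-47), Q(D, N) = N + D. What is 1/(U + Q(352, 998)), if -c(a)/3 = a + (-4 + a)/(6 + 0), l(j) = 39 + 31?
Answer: -1/1450 ≈ -0.00068966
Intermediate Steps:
l(j) = 70
Q(D, N) = D + N
c(a) = 2 - 7*a/2 (c(a) = -3*(a + (-4 + a)/(6 + 0)) = -3*(a + (-4 + a)/6) = -3*(a + (-4 + a)*(⅙)) = -3*(a + (-⅔ + a/6)) = -3*(-⅔ + 7*a/6) = 2 - 7*a/2)
U = -2800 (U = (2 - 21*2)*70 = (2 - 7/2*12)*70 = (2 - 42)*70 = -40*70 = -2800)
1/(U + Q(352, 998)) = 1/(-2800 + (352 + 998)) = 1/(-2800 + 1350) = 1/(-1450) = -1/1450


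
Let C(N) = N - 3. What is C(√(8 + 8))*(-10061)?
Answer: -10061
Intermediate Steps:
C(N) = -3 + N
C(√(8 + 8))*(-10061) = (-3 + √(8 + 8))*(-10061) = (-3 + √16)*(-10061) = (-3 + 4)*(-10061) = 1*(-10061) = -10061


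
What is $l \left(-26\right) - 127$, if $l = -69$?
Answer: $1667$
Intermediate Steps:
$l \left(-26\right) - 127 = \left(-69\right) \left(-26\right) - 127 = 1794 - 127 = 1667$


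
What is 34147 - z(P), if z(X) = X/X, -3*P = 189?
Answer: 34146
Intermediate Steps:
P = -63 (P = -⅓*189 = -63)
z(X) = 1
34147 - z(P) = 34147 - 1*1 = 34147 - 1 = 34146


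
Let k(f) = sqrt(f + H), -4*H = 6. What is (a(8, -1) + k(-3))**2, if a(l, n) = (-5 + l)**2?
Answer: 153/2 + 27*I*sqrt(2) ≈ 76.5 + 38.184*I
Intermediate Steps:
H = -3/2 (H = -1/4*6 = -3/2 ≈ -1.5000)
k(f) = sqrt(-3/2 + f) (k(f) = sqrt(f - 3/2) = sqrt(-3/2 + f))
(a(8, -1) + k(-3))**2 = ((-5 + 8)**2 + sqrt(-6 + 4*(-3))/2)**2 = (3**2 + sqrt(-6 - 12)/2)**2 = (9 + sqrt(-18)/2)**2 = (9 + (3*I*sqrt(2))/2)**2 = (9 + 3*I*sqrt(2)/2)**2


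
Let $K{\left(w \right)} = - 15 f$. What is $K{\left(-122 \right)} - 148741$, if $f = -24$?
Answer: $-148381$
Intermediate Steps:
$K{\left(w \right)} = 360$ ($K{\left(w \right)} = \left(-15\right) \left(-24\right) = 360$)
$K{\left(-122 \right)} - 148741 = 360 - 148741 = -148381$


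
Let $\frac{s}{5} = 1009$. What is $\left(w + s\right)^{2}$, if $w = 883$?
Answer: $35141184$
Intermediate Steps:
$s = 5045$ ($s = 5 \cdot 1009 = 5045$)
$\left(w + s\right)^{2} = \left(883 + 5045\right)^{2} = 5928^{2} = 35141184$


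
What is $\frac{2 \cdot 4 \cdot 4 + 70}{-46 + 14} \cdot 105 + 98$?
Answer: $- \frac{3787}{16} \approx -236.69$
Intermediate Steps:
$\frac{2 \cdot 4 \cdot 4 + 70}{-46 + 14} \cdot 105 + 98 = \frac{8 \cdot 4 + 70}{-32} \cdot 105 + 98 = \left(32 + 70\right) \left(- \frac{1}{32}\right) 105 + 98 = 102 \left(- \frac{1}{32}\right) 105 + 98 = \left(- \frac{51}{16}\right) 105 + 98 = - \frac{5355}{16} + 98 = - \frac{3787}{16}$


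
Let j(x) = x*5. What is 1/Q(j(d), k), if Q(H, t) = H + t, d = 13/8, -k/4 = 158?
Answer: -8/4991 ≈ -0.0016029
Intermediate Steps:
k = -632 (k = -4*158 = -632)
d = 13/8 (d = 13*(⅛) = 13/8 ≈ 1.6250)
j(x) = 5*x
1/Q(j(d), k) = 1/(5*(13/8) - 632) = 1/(65/8 - 632) = 1/(-4991/8) = -8/4991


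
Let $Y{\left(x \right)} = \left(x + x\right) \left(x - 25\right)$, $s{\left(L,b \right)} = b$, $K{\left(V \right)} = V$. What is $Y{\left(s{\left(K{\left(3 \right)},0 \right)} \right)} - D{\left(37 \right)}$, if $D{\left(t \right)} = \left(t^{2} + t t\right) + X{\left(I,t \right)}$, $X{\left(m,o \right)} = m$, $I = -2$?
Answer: $-2736$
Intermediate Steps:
$Y{\left(x \right)} = 2 x \left(-25 + x\right)$
$D{\left(t \right)} = -2 + 2 t^{2}$ ($D{\left(t \right)} = \left(t^{2} + t t\right) - 2 = \left(t^{2} + t^{2}\right) - 2 = 2 t^{2} - 2 = -2 + 2 t^{2}$)
$Y{\left(s{\left(K{\left(3 \right)},0 \right)} \right)} - D{\left(37 \right)} = 2 \cdot 0 \left(-25 + 0\right) - \left(-2 + 2 \cdot 37^{2}\right) = 2 \cdot 0 \left(-25\right) - \left(-2 + 2 \cdot 1369\right) = 0 - \left(-2 + 2738\right) = 0 - 2736 = -2736$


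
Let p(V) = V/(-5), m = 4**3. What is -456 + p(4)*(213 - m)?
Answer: -2876/5 ≈ -575.20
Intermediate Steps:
m = 64
p(V) = -V/5 (p(V) = V*(-1/5) = -V/5)
-456 + p(4)*(213 - m) = -456 + (-1/5*4)*(213 - 1*64) = -456 - 4*(213 - 64)/5 = -456 - 4/5*149 = -456 - 596/5 = -2876/5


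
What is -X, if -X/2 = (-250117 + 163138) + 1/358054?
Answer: -31143178865/179027 ≈ -1.7396e+5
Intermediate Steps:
X = 31143178865/179027 (X = -2*((-250117 + 163138) + 1/358054) = -2*(-86979 + 1/358054) = -2*(-31143178865/358054) = 31143178865/179027 ≈ 1.7396e+5)
-X = -1*31143178865/179027 = -31143178865/179027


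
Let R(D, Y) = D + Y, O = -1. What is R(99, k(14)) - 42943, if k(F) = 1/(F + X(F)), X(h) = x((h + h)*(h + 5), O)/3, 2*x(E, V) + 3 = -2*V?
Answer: -3556046/83 ≈ -42844.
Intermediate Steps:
x(E, V) = -3/2 - V (x(E, V) = -3/2 + (-2*V)/2 = -3/2 - V)
X(h) = -1/6 (X(h) = (-3/2 - 1*(-1))/3 = (-3/2 + 1)*(1/3) = -1/2*1/3 = -1/6)
k(F) = 1/(-1/6 + F) (k(F) = 1/(F - 1/6) = 1/(-1/6 + F))
R(99, k(14)) - 42943 = (99 + 6/(-1 + 6*14)) - 42943 = (99 + 6/(-1 + 84)) - 42943 = (99 + 6/83) - 42943 = 8223/83 - 42943 = -3556046/83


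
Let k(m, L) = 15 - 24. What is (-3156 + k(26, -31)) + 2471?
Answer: -694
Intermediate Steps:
k(m, L) = -9
(-3156 + k(26, -31)) + 2471 = (-3156 - 9) + 2471 = -3165 + 2471 = -694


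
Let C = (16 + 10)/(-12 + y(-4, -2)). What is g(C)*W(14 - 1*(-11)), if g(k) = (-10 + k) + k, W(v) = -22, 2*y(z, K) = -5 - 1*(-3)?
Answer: 308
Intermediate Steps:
y(z, K) = -1 (y(z, K) = (-5 - 1*(-3))/2 = (-5 + 3)/2 = (1/2)*(-2) = -1)
C = -2 (C = (16 + 10)/(-12 - 1) = 26/(-13) = 26*(-1/13) = -2)
g(k) = -10 + 2*k
g(C)*W(14 - 1*(-11)) = (-10 + 2*(-2))*(-22) = (-10 - 4)*(-22) = -14*(-22) = 308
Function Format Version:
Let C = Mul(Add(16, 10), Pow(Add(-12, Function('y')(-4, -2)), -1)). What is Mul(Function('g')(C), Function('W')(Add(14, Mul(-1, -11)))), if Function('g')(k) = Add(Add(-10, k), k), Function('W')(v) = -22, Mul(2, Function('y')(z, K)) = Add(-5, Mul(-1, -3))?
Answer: 308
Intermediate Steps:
Function('y')(z, K) = -1 (Function('y')(z, K) = Mul(Rational(1, 2), Add(-5, Mul(-1, -3))) = Mul(Rational(1, 2), Add(-5, 3)) = Mul(Rational(1, 2), -2) = -1)
C = -2 (C = Mul(Add(16, 10), Pow(Add(-12, -1), -1)) = Mul(26, Pow(-13, -1)) = Mul(26, Rational(-1, 13)) = -2)
Function('g')(k) = Add(-10, Mul(2, k))
Mul(Function('g')(C), Function('W')(Add(14, Mul(-1, -11)))) = Mul(Add(-10, Mul(2, -2)), -22) = Mul(Add(-10, -4), -22) = Mul(-14, -22) = 308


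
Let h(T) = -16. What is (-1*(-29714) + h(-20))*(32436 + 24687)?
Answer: 1696438854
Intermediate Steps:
(-1*(-29714) + h(-20))*(32436 + 24687) = (-1*(-29714) - 16)*(32436 + 24687) = (29714 - 16)*57123 = 29698*57123 = 1696438854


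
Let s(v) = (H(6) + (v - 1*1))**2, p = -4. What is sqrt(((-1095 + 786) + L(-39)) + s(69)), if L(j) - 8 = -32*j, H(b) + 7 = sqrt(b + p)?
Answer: sqrt(4670 + 122*sqrt(2)) ≈ 69.588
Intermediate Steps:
H(b) = -7 + sqrt(-4 + b) (H(b) = -7 + sqrt(b - 4) = -7 + sqrt(-4 + b))
L(j) = 8 - 32*j
s(v) = (-8 + v + sqrt(2))**2 (s(v) = ((-7 + sqrt(-4 + 6)) + (v - 1*1))**2 = ((-7 + sqrt(2)) + (v - 1))**2 = ((-7 + sqrt(2)) + (-1 + v))**2 = (-8 + v + sqrt(2))**2)
sqrt(((-1095 + 786) + L(-39)) + s(69)) = sqrt(((-1095 + 786) + (8 - 32*(-39))) + (-8 + 69 + sqrt(2))**2) = sqrt((-309 + (8 + 1248)) + (61 + sqrt(2))**2) = sqrt((-309 + 1256) + (61 + sqrt(2))**2) = sqrt(947 + (61 + sqrt(2))**2)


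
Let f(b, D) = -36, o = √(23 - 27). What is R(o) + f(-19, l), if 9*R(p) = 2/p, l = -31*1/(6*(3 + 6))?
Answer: -36 - I/9 ≈ -36.0 - 0.11111*I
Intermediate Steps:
o = 2*I (o = √(-4) = 2*I ≈ 2.0*I)
l = -31/54 (l = -31/(9*6) = -31/54 ≈ -0.57407)
R(p) = 2/(9*p) (R(p) = (2/p)/9 = 2/(9*p))
R(o) + f(-19, l) = 2/(9*((2*I))) - 36 = 2*(-I/2)/9 - 36 = -I/9 - 36 = -36 - I/9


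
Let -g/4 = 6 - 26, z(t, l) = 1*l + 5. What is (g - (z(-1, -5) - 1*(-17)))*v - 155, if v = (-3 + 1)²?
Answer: 97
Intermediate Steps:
z(t, l) = 5 + l (z(t, l) = l + 5 = 5 + l)
g = 80 (g = -4*(6 - 26) = -4*(-20) = 80)
v = 4 (v = (-2)² = 4)
(g - (z(-1, -5) - 1*(-17)))*v - 155 = (80 - ((5 - 5) - 1*(-17)))*4 - 155 = (80 - (0 + 17))*4 - 155 = (80 - 1*17)*4 - 155 = (80 - 17)*4 - 155 = 63*4 - 155 = 252 - 155 = 97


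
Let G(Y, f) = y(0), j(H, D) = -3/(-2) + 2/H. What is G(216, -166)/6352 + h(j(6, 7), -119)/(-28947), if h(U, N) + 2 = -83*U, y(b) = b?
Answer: 925/173682 ≈ 0.0053258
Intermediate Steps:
j(H, D) = 3/2 + 2/H (j(H, D) = -3*(-½) + 2/H = 3/2 + 2/H)
G(Y, f) = 0
h(U, N) = -2 - 83*U
G(216, -166)/6352 + h(j(6, 7), -119)/(-28947) = 0/6352 + (-2 - 83*(3/2 + 2/6))/(-28947) = 0*(1/6352) + (-2 - 83*(3/2 + 2*(⅙)))*(-1/28947) = 0 + (-2 - 83*(3/2 + ⅓))*(-1/28947) = 0 + (-2 - 83*11/6)*(-1/28947) = 0 + (-2 - 913/6)*(-1/28947) = 0 - 925/6*(-1/28947) = 0 + 925/173682 = 925/173682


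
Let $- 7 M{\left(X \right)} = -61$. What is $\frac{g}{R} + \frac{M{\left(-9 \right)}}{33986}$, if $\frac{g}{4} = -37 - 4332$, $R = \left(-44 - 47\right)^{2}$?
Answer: $- \frac{593867173}{281438066} \approx -2.1101$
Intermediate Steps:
$M{\left(X \right)} = \frac{61}{7}$ ($M{\left(X \right)} = \left(- \frac{1}{7}\right) \left(-61\right) = \frac{61}{7}$)
$R = 8281$ ($R = \left(-91\right)^{2} = 8281$)
$g = -17476$ ($g = 4 \left(-37 - 4332\right) = 4 \left(-4369\right) = -17476$)
$\frac{g}{R} + \frac{M{\left(-9 \right)}}{33986} = - \frac{17476}{8281} + \frac{61}{7 \cdot 33986} = \left(-17476\right) \frac{1}{8281} + \frac{61}{7} \cdot \frac{1}{33986} = - \frac{17476}{8281} + \frac{61}{237902} = - \frac{593867173}{281438066}$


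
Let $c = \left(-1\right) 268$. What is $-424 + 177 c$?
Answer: $-47860$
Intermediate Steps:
$c = -268$
$-424 + 177 c = -424 + 177 \left(-268\right) = -424 - 47436 = -47860$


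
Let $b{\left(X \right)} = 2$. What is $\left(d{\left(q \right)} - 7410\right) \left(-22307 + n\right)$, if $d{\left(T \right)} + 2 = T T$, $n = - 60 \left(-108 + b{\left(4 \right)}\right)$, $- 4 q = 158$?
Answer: $\frac{373271429}{4} \approx 9.3318 \cdot 10^{7}$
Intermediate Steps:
$q = - \frac{79}{2}$ ($q = \left(- \frac{1}{4}\right) 158 = - \frac{79}{2} \approx -39.5$)
$n = 6360$ ($n = - 60 \left(-108 + 2\right) = \left(-60\right) \left(-106\right) = 6360$)
$d{\left(T \right)} = -2 + T^{2}$ ($d{\left(T \right)} = -2 + T T = -2 + T^{2}$)
$\left(d{\left(q \right)} - 7410\right) \left(-22307 + n\right) = \left(\left(-2 + \left(- \frac{79}{2}\right)^{2}\right) - 7410\right) \left(-22307 + 6360\right) = \left(\left(-2 + \frac{6241}{4}\right) - 7410\right) \left(-15947\right) = \left(\frac{6233}{4} - 7410\right) \left(-15947\right) = \left(- \frac{23407}{4}\right) \left(-15947\right) = \frac{373271429}{4}$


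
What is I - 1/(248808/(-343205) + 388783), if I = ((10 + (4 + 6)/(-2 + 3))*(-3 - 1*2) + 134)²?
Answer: 154247415594087/133432020707 ≈ 1156.0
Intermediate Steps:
I = 1156 (I = ((10 + 10/1)*(-3 - 2) + 134)² = ((10 + 10*1)*(-5) + 134)² = ((10 + 10)*(-5) + 134)² = (20*(-5) + 134)² = (-100 + 134)² = 34² = 1156)
I - 1/(248808/(-343205) + 388783) = 1156 - 1/(248808/(-343205) + 388783) = 1156 - 1/(248808*(-1/343205) + 388783) = 1156 - 1/(-248808/343205 + 388783) = 1156 - 1/133432020707/343205 = 1156 - 1*343205/133432020707 = 1156 - 343205/133432020707 = 154247415594087/133432020707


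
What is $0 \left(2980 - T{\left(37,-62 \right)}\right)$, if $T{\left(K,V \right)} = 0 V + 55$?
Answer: $0$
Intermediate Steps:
$T{\left(K,V \right)} = 55$ ($T{\left(K,V \right)} = 0 + 55 = 55$)
$0 \left(2980 - T{\left(37,-62 \right)}\right) = 0 \left(2980 - 55\right) = 0 \cdot 2925 = 0$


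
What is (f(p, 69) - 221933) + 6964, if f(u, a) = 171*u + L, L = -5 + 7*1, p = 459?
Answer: -136478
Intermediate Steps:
L = 2 (L = -5 + 7 = 2)
f(u, a) = 2 + 171*u (f(u, a) = 171*u + 2 = 2 + 171*u)
(f(p, 69) - 221933) + 6964 = ((2 + 171*459) - 221933) + 6964 = ((2 + 78489) - 221933) + 6964 = (78491 - 221933) + 6964 = -143442 + 6964 = -136478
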